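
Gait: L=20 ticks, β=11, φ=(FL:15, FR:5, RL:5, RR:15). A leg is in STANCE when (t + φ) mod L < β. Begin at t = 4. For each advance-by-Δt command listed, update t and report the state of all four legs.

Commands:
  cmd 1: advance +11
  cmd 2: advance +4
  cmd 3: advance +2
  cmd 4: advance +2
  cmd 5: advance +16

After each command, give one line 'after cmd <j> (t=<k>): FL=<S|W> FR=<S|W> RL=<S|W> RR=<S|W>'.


after cmd 1 (t=15): FL=S FR=S RL=S RR=S
after cmd 2 (t=19): FL=W FR=S RL=S RR=W
after cmd 3 (t=21): FL=W FR=S RL=S RR=W
after cmd 4 (t=23): FL=W FR=S RL=S RR=W
after cmd 5 (t=39): FL=W FR=S RL=S RR=W

start t=4: FL=W FR=S RL=S RR=W
cmd 1: advance +11 → t=15, phase=(10,0,0,10) → FL=S FR=S RL=S RR=S
cmd 2: advance +4 → t=19, phase=(14,4,4,14) → FL=W FR=S RL=S RR=W
cmd 3: advance +2 → t=21, phase=(16,6,6,16) → FL=W FR=S RL=S RR=W
cmd 4: advance +2 → t=23, phase=(18,8,8,18) → FL=W FR=S RL=S RR=W
cmd 5: advance +16 → t=39, phase=(14,4,4,14) → FL=W FR=S RL=S RR=W


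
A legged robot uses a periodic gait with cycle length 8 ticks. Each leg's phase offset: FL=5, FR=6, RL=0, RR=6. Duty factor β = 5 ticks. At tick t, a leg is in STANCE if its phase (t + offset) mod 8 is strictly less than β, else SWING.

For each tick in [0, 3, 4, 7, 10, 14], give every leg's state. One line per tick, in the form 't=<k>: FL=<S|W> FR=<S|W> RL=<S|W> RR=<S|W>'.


t=0: phase=(5,6,0,6) vs β=5 → FL=W FR=W RL=S RR=W
t=3: phase=(0,1,3,1) vs β=5 → FL=S FR=S RL=S RR=S
t=4: phase=(1,2,4,2) vs β=5 → FL=S FR=S RL=S RR=S
t=7: phase=(4,5,7,5) vs β=5 → FL=S FR=W RL=W RR=W
t=10: phase=(7,0,2,0) vs β=5 → FL=W FR=S RL=S RR=S
t=14: phase=(3,4,6,4) vs β=5 → FL=S FR=S RL=W RR=S

t=0: FL=W FR=W RL=S RR=W
t=3: FL=S FR=S RL=S RR=S
t=4: FL=S FR=S RL=S RR=S
t=7: FL=S FR=W RL=W RR=W
t=10: FL=W FR=S RL=S RR=S
t=14: FL=S FR=S RL=W RR=S


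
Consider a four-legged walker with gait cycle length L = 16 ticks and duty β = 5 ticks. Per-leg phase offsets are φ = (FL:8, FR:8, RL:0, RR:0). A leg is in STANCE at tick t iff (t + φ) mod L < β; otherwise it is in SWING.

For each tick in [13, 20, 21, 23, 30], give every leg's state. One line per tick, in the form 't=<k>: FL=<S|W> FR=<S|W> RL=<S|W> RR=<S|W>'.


t=13: phase=(5,5,13,13) vs β=5 → FL=W FR=W RL=W RR=W
t=20: phase=(12,12,4,4) vs β=5 → FL=W FR=W RL=S RR=S
t=21: phase=(13,13,5,5) vs β=5 → FL=W FR=W RL=W RR=W
t=23: phase=(15,15,7,7) vs β=5 → FL=W FR=W RL=W RR=W
t=30: phase=(6,6,14,14) vs β=5 → FL=W FR=W RL=W RR=W

t=13: FL=W FR=W RL=W RR=W
t=20: FL=W FR=W RL=S RR=S
t=21: FL=W FR=W RL=W RR=W
t=23: FL=W FR=W RL=W RR=W
t=30: FL=W FR=W RL=W RR=W


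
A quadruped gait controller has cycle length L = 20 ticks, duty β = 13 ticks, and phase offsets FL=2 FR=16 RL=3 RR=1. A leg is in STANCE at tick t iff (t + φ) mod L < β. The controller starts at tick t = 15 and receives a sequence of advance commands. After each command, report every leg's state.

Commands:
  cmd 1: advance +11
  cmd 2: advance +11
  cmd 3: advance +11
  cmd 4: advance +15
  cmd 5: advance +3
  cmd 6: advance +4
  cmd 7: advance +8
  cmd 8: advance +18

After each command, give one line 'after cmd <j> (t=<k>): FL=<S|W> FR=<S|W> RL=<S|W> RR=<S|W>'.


after cmd 1 (t=26): FL=S FR=S RL=S RR=S
after cmd 2 (t=37): FL=W FR=W RL=S RR=W
after cmd 3 (t=48): FL=S FR=S RL=S RR=S
after cmd 4 (t=63): FL=S FR=W RL=S RR=S
after cmd 5 (t=66): FL=S FR=S RL=S RR=S
after cmd 6 (t=70): FL=S FR=S RL=W RR=S
after cmd 7 (t=78): FL=S FR=W RL=S RR=W
after cmd 8 (t=96): FL=W FR=S RL=W RR=W

start t=15: FL=W FR=S RL=W RR=W
cmd 1: advance +11 → t=26, phase=(8,2,9,7) → FL=S FR=S RL=S RR=S
cmd 2: advance +11 → t=37, phase=(19,13,0,18) → FL=W FR=W RL=S RR=W
cmd 3: advance +11 → t=48, phase=(10,4,11,9) → FL=S FR=S RL=S RR=S
cmd 4: advance +15 → t=63, phase=(5,19,6,4) → FL=S FR=W RL=S RR=S
cmd 5: advance +3 → t=66, phase=(8,2,9,7) → FL=S FR=S RL=S RR=S
cmd 6: advance +4 → t=70, phase=(12,6,13,11) → FL=S FR=S RL=W RR=S
cmd 7: advance +8 → t=78, phase=(0,14,1,19) → FL=S FR=W RL=S RR=W
cmd 8: advance +18 → t=96, phase=(18,12,19,17) → FL=W FR=S RL=W RR=W


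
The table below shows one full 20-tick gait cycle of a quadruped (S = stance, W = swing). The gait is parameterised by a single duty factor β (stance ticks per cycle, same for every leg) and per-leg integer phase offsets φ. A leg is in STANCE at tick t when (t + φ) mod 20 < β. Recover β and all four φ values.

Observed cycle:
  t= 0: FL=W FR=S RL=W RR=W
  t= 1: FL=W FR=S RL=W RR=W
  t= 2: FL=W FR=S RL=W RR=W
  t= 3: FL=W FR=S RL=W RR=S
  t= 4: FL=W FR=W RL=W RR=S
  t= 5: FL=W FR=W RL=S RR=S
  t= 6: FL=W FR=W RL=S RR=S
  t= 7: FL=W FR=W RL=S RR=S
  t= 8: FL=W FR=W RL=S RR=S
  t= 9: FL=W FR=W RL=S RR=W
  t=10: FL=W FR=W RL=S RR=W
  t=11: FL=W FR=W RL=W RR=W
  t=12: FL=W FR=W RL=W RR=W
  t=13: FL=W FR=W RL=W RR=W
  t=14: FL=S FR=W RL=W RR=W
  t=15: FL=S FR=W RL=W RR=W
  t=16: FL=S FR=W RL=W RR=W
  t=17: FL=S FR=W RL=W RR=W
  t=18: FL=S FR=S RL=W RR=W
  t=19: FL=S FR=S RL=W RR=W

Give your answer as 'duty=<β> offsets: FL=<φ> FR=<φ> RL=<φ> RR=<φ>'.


duty=6 offsets: FL=6 FR=2 RL=15 RR=17

duty β = stance ticks per leg = 6
FL: stance ticks = 6; W→S at t=14 → φ=6
FR: stance ticks = 6; W→S at t=18 → φ=2
RL: stance ticks = 6; W→S at t=5 → φ=15
RR: stance ticks = 6; W→S at t=3 → φ=17


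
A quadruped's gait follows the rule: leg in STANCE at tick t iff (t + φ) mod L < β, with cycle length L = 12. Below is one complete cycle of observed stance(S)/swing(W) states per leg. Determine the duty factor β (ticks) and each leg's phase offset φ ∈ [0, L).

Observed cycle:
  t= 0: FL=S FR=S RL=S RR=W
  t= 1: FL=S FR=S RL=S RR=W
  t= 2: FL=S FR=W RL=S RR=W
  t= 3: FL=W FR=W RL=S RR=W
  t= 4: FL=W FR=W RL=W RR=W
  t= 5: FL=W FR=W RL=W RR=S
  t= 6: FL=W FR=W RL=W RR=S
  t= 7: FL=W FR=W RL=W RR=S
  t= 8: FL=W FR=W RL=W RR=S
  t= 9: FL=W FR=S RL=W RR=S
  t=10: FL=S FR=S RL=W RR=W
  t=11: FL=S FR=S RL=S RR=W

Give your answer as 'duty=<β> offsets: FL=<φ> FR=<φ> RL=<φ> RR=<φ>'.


duty β = stance ticks per leg = 5
FL: stance ticks = 5; W→S at t=10 → φ=2
FR: stance ticks = 5; W→S at t=9 → φ=3
RL: stance ticks = 5; W→S at t=11 → φ=1
RR: stance ticks = 5; W→S at t=5 → φ=7

duty=5 offsets: FL=2 FR=3 RL=1 RR=7


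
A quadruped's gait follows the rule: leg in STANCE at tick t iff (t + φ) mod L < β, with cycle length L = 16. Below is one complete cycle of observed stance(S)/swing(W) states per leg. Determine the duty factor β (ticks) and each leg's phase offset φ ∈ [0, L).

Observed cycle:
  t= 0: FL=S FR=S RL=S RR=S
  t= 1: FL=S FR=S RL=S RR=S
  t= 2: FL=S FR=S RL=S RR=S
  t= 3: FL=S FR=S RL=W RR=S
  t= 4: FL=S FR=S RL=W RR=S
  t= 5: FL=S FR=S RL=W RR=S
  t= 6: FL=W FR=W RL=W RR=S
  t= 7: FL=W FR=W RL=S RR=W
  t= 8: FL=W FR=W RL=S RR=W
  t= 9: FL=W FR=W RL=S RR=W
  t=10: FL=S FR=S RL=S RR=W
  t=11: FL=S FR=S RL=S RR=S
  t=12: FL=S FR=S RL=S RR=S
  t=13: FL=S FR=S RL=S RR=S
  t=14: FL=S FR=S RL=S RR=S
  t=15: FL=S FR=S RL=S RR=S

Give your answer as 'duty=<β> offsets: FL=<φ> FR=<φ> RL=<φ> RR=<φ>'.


duty β = stance ticks per leg = 12
FL: stance ticks = 12; W→S at t=10 → φ=6
FR: stance ticks = 12; W→S at t=10 → φ=6
RL: stance ticks = 12; W→S at t=7 → φ=9
RR: stance ticks = 12; W→S at t=11 → φ=5

duty=12 offsets: FL=6 FR=6 RL=9 RR=5


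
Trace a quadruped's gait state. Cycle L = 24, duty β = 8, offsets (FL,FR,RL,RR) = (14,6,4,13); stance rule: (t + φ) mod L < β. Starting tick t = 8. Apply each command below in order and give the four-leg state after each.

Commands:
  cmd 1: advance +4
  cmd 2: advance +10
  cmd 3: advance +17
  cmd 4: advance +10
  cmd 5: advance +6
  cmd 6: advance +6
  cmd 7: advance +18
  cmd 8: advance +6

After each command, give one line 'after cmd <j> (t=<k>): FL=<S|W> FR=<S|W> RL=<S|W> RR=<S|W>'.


after cmd 1 (t=12): FL=S FR=W RL=W RR=S
after cmd 2 (t=22): FL=W FR=S RL=S RR=W
after cmd 3 (t=39): FL=S FR=W RL=W RR=S
after cmd 4 (t=49): FL=W FR=S RL=S RR=W
after cmd 5 (t=55): FL=W FR=W RL=W RR=W
after cmd 6 (t=61): FL=S FR=W RL=W RR=S
after cmd 7 (t=79): FL=W FR=W RL=W RR=W
after cmd 8 (t=85): FL=S FR=W RL=W RR=S

start t=8: FL=W FR=W RL=W RR=W
cmd 1: advance +4 → t=12, phase=(2,18,16,1) → FL=S FR=W RL=W RR=S
cmd 2: advance +10 → t=22, phase=(12,4,2,11) → FL=W FR=S RL=S RR=W
cmd 3: advance +17 → t=39, phase=(5,21,19,4) → FL=S FR=W RL=W RR=S
cmd 4: advance +10 → t=49, phase=(15,7,5,14) → FL=W FR=S RL=S RR=W
cmd 5: advance +6 → t=55, phase=(21,13,11,20) → FL=W FR=W RL=W RR=W
cmd 6: advance +6 → t=61, phase=(3,19,17,2) → FL=S FR=W RL=W RR=S
cmd 7: advance +18 → t=79, phase=(21,13,11,20) → FL=W FR=W RL=W RR=W
cmd 8: advance +6 → t=85, phase=(3,19,17,2) → FL=S FR=W RL=W RR=S


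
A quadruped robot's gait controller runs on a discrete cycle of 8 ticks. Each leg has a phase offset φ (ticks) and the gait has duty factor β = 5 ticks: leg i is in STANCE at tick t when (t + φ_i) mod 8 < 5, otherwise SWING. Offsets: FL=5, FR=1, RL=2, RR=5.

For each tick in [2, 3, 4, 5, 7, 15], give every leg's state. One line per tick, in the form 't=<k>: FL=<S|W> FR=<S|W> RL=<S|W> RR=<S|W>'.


t=2: phase=(7,3,4,7) vs β=5 → FL=W FR=S RL=S RR=W
t=3: phase=(0,4,5,0) vs β=5 → FL=S FR=S RL=W RR=S
t=4: phase=(1,5,6,1) vs β=5 → FL=S FR=W RL=W RR=S
t=5: phase=(2,6,7,2) vs β=5 → FL=S FR=W RL=W RR=S
t=7: phase=(4,0,1,4) vs β=5 → FL=S FR=S RL=S RR=S
t=15: phase=(4,0,1,4) vs β=5 → FL=S FR=S RL=S RR=S

t=2: FL=W FR=S RL=S RR=W
t=3: FL=S FR=S RL=W RR=S
t=4: FL=S FR=W RL=W RR=S
t=5: FL=S FR=W RL=W RR=S
t=7: FL=S FR=S RL=S RR=S
t=15: FL=S FR=S RL=S RR=S


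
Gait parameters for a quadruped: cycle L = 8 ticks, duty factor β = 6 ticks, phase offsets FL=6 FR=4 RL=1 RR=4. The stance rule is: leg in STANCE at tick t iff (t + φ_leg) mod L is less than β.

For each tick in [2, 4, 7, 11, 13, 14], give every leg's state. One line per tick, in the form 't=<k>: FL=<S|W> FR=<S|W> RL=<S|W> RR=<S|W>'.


t=2: phase=(0,6,3,6) vs β=6 → FL=S FR=W RL=S RR=W
t=4: phase=(2,0,5,0) vs β=6 → FL=S FR=S RL=S RR=S
t=7: phase=(5,3,0,3) vs β=6 → FL=S FR=S RL=S RR=S
t=11: phase=(1,7,4,7) vs β=6 → FL=S FR=W RL=S RR=W
t=13: phase=(3,1,6,1) vs β=6 → FL=S FR=S RL=W RR=S
t=14: phase=(4,2,7,2) vs β=6 → FL=S FR=S RL=W RR=S

t=2: FL=S FR=W RL=S RR=W
t=4: FL=S FR=S RL=S RR=S
t=7: FL=S FR=S RL=S RR=S
t=11: FL=S FR=W RL=S RR=W
t=13: FL=S FR=S RL=W RR=S
t=14: FL=S FR=S RL=W RR=S


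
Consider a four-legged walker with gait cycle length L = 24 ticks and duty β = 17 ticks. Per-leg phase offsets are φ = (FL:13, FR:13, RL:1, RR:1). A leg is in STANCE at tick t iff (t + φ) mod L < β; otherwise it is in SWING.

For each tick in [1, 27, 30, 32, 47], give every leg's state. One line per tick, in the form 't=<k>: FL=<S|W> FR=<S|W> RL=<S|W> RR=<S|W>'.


t=1: phase=(14,14,2,2) vs β=17 → FL=S FR=S RL=S RR=S
t=27: phase=(16,16,4,4) vs β=17 → FL=S FR=S RL=S RR=S
t=30: phase=(19,19,7,7) vs β=17 → FL=W FR=W RL=S RR=S
t=32: phase=(21,21,9,9) vs β=17 → FL=W FR=W RL=S RR=S
t=47: phase=(12,12,0,0) vs β=17 → FL=S FR=S RL=S RR=S

t=1: FL=S FR=S RL=S RR=S
t=27: FL=S FR=S RL=S RR=S
t=30: FL=W FR=W RL=S RR=S
t=32: FL=W FR=W RL=S RR=S
t=47: FL=S FR=S RL=S RR=S


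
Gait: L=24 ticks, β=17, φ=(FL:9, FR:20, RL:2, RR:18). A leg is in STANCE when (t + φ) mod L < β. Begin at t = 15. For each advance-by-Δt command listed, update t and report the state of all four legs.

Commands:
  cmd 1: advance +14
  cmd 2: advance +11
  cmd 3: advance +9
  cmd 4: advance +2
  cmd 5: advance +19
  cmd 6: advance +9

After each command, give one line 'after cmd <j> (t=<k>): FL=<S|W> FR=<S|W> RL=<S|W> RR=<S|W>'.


after cmd 1 (t=29): FL=S FR=S RL=S RR=W
after cmd 2 (t=40): FL=S FR=S RL=W RR=S
after cmd 3 (t=49): FL=S FR=W RL=S RR=W
after cmd 4 (t=51): FL=S FR=W RL=S RR=W
after cmd 5 (t=70): FL=S FR=W RL=S RR=S
after cmd 6 (t=79): FL=S FR=S RL=S RR=S

start t=15: FL=S FR=S RL=W RR=S
cmd 1: advance +14 → t=29, phase=(14,1,7,23) → FL=S FR=S RL=S RR=W
cmd 2: advance +11 → t=40, phase=(1,12,18,10) → FL=S FR=S RL=W RR=S
cmd 3: advance +9 → t=49, phase=(10,21,3,19) → FL=S FR=W RL=S RR=W
cmd 4: advance +2 → t=51, phase=(12,23,5,21) → FL=S FR=W RL=S RR=W
cmd 5: advance +19 → t=70, phase=(7,18,0,16) → FL=S FR=W RL=S RR=S
cmd 6: advance +9 → t=79, phase=(16,3,9,1) → FL=S FR=S RL=S RR=S


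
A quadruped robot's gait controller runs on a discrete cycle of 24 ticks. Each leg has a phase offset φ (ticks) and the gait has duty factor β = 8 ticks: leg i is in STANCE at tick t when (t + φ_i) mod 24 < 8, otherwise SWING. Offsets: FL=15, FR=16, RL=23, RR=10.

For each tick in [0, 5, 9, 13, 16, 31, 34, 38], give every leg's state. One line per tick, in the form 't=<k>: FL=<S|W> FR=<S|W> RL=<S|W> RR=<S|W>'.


t=0: phase=(15,16,23,10) vs β=8 → FL=W FR=W RL=W RR=W
t=5: phase=(20,21,4,15) vs β=8 → FL=W FR=W RL=S RR=W
t=9: phase=(0,1,8,19) vs β=8 → FL=S FR=S RL=W RR=W
t=13: phase=(4,5,12,23) vs β=8 → FL=S FR=S RL=W RR=W
t=16: phase=(7,8,15,2) vs β=8 → FL=S FR=W RL=W RR=S
t=31: phase=(22,23,6,17) vs β=8 → FL=W FR=W RL=S RR=W
t=34: phase=(1,2,9,20) vs β=8 → FL=S FR=S RL=W RR=W
t=38: phase=(5,6,13,0) vs β=8 → FL=S FR=S RL=W RR=S

t=0: FL=W FR=W RL=W RR=W
t=5: FL=W FR=W RL=S RR=W
t=9: FL=S FR=S RL=W RR=W
t=13: FL=S FR=S RL=W RR=W
t=16: FL=S FR=W RL=W RR=S
t=31: FL=W FR=W RL=S RR=W
t=34: FL=S FR=S RL=W RR=W
t=38: FL=S FR=S RL=W RR=S


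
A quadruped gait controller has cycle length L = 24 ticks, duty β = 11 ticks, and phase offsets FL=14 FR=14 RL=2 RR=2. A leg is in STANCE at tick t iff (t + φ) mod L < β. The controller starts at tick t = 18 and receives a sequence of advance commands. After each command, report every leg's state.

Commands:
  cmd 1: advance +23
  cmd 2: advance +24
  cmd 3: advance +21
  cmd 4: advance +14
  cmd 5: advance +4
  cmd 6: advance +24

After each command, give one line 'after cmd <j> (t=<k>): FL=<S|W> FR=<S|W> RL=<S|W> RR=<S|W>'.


after cmd 1 (t=41): FL=S FR=S RL=W RR=W
after cmd 2 (t=65): FL=S FR=S RL=W RR=W
after cmd 3 (t=86): FL=S FR=S RL=W RR=W
after cmd 4 (t=100): FL=W FR=W RL=S RR=S
after cmd 5 (t=104): FL=W FR=W RL=S RR=S
after cmd 6 (t=128): FL=W FR=W RL=S RR=S

start t=18: FL=S FR=S RL=W RR=W
cmd 1: advance +23 → t=41, phase=(7,7,19,19) → FL=S FR=S RL=W RR=W
cmd 2: advance +24 → t=65, phase=(7,7,19,19) → FL=S FR=S RL=W RR=W
cmd 3: advance +21 → t=86, phase=(4,4,16,16) → FL=S FR=S RL=W RR=W
cmd 4: advance +14 → t=100, phase=(18,18,6,6) → FL=W FR=W RL=S RR=S
cmd 5: advance +4 → t=104, phase=(22,22,10,10) → FL=W FR=W RL=S RR=S
cmd 6: advance +24 → t=128, phase=(22,22,10,10) → FL=W FR=W RL=S RR=S


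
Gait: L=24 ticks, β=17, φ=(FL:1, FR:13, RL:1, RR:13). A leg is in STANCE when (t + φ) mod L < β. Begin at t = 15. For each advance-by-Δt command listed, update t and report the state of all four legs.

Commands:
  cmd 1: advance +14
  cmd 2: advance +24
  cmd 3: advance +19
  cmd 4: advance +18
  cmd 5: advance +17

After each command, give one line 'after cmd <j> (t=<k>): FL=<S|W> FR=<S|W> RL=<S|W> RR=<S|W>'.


start t=15: FL=S FR=S RL=S RR=S
cmd 1: advance +14 → t=29, phase=(6,18,6,18) → FL=S FR=W RL=S RR=W
cmd 2: advance +24 → t=53, phase=(6,18,6,18) → FL=S FR=W RL=S RR=W
cmd 3: advance +19 → t=72, phase=(1,13,1,13) → FL=S FR=S RL=S RR=S
cmd 4: advance +18 → t=90, phase=(19,7,19,7) → FL=W FR=S RL=W RR=S
cmd 5: advance +17 → t=107, phase=(12,0,12,0) → FL=S FR=S RL=S RR=S

after cmd 1 (t=29): FL=S FR=W RL=S RR=W
after cmd 2 (t=53): FL=S FR=W RL=S RR=W
after cmd 3 (t=72): FL=S FR=S RL=S RR=S
after cmd 4 (t=90): FL=W FR=S RL=W RR=S
after cmd 5 (t=107): FL=S FR=S RL=S RR=S


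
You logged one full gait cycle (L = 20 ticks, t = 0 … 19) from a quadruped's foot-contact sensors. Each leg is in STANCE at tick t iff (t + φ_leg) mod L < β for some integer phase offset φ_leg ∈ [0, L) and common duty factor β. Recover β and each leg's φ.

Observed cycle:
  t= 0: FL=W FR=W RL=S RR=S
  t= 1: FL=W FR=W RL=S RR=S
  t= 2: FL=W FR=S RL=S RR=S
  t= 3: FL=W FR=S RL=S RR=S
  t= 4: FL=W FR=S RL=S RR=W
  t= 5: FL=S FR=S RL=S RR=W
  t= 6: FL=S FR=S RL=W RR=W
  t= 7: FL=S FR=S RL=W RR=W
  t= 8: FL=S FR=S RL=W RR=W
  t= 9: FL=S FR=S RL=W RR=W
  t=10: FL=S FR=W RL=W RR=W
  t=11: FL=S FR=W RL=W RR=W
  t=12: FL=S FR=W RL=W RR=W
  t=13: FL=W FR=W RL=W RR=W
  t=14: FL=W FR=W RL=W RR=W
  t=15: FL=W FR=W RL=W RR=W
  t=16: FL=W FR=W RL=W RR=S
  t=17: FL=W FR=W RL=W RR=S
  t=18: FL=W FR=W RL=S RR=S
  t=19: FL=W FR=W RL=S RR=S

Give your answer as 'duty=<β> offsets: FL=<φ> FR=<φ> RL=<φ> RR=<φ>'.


duty=8 offsets: FL=15 FR=18 RL=2 RR=4

duty β = stance ticks per leg = 8
FL: stance ticks = 8; W→S at t=5 → φ=15
FR: stance ticks = 8; W→S at t=2 → φ=18
RL: stance ticks = 8; W→S at t=18 → φ=2
RR: stance ticks = 8; W→S at t=16 → φ=4


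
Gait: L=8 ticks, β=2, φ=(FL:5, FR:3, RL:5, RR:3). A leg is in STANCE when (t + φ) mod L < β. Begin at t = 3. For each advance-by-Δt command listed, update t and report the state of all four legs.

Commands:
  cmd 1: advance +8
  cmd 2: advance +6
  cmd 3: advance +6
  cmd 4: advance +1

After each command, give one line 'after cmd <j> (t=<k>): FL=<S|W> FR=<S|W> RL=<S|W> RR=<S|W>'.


start t=3: FL=S FR=W RL=S RR=W
cmd 1: advance +8 → t=11, phase=(0,6,0,6) → FL=S FR=W RL=S RR=W
cmd 2: advance +6 → t=17, phase=(6,4,6,4) → FL=W FR=W RL=W RR=W
cmd 3: advance +6 → t=23, phase=(4,2,4,2) → FL=W FR=W RL=W RR=W
cmd 4: advance +1 → t=24, phase=(5,3,5,3) → FL=W FR=W RL=W RR=W

after cmd 1 (t=11): FL=S FR=W RL=S RR=W
after cmd 2 (t=17): FL=W FR=W RL=W RR=W
after cmd 3 (t=23): FL=W FR=W RL=W RR=W
after cmd 4 (t=24): FL=W FR=W RL=W RR=W


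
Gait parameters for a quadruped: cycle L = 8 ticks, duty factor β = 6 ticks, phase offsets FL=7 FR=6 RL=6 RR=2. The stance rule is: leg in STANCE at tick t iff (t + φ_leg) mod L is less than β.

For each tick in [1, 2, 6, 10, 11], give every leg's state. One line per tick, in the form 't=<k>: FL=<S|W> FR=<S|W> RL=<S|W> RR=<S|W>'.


t=1: phase=(0,7,7,3) vs β=6 → FL=S FR=W RL=W RR=S
t=2: phase=(1,0,0,4) vs β=6 → FL=S FR=S RL=S RR=S
t=6: phase=(5,4,4,0) vs β=6 → FL=S FR=S RL=S RR=S
t=10: phase=(1,0,0,4) vs β=6 → FL=S FR=S RL=S RR=S
t=11: phase=(2,1,1,5) vs β=6 → FL=S FR=S RL=S RR=S

t=1: FL=S FR=W RL=W RR=S
t=2: FL=S FR=S RL=S RR=S
t=6: FL=S FR=S RL=S RR=S
t=10: FL=S FR=S RL=S RR=S
t=11: FL=S FR=S RL=S RR=S


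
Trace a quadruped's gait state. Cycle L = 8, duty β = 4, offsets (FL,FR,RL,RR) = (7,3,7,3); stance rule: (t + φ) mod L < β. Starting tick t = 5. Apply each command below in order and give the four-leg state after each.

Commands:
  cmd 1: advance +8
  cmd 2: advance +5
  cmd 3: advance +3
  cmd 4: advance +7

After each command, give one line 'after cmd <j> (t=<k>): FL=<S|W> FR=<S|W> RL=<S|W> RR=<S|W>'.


after cmd 1 (t=13): FL=W FR=S RL=W RR=S
after cmd 2 (t=18): FL=S FR=W RL=S RR=W
after cmd 3 (t=21): FL=W FR=S RL=W RR=S
after cmd 4 (t=28): FL=S FR=W RL=S RR=W

start t=5: FL=W FR=S RL=W RR=S
cmd 1: advance +8 → t=13, phase=(4,0,4,0) → FL=W FR=S RL=W RR=S
cmd 2: advance +5 → t=18, phase=(1,5,1,5) → FL=S FR=W RL=S RR=W
cmd 3: advance +3 → t=21, phase=(4,0,4,0) → FL=W FR=S RL=W RR=S
cmd 4: advance +7 → t=28, phase=(3,7,3,7) → FL=S FR=W RL=S RR=W


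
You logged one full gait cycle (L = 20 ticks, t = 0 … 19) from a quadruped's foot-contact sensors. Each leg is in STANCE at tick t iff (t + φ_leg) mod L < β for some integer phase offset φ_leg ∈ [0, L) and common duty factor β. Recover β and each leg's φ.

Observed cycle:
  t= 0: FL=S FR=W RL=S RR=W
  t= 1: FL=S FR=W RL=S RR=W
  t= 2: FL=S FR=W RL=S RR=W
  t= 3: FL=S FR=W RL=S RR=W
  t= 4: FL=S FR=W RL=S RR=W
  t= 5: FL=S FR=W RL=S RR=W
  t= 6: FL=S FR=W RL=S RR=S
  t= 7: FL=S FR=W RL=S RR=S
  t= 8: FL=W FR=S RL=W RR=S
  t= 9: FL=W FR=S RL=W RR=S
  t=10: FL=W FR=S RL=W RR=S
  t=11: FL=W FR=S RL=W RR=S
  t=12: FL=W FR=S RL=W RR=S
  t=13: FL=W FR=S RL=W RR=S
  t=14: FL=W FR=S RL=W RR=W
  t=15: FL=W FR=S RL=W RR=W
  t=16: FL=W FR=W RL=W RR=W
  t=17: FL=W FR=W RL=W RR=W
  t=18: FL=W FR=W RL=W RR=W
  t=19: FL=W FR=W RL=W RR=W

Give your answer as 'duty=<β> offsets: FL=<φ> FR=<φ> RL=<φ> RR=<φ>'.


duty=8 offsets: FL=0 FR=12 RL=0 RR=14

duty β = stance ticks per leg = 8
FL: stance ticks = 8; W→S at t=0 → φ=0
FR: stance ticks = 8; W→S at t=8 → φ=12
RL: stance ticks = 8; W→S at t=0 → φ=0
RR: stance ticks = 8; W→S at t=6 → φ=14


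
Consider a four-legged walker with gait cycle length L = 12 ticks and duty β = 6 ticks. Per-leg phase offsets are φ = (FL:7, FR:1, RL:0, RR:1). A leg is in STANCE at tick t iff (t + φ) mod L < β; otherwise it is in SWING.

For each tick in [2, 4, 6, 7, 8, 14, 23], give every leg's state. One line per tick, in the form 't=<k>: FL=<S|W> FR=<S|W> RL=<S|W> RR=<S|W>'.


t=2: FL=W FR=S RL=S RR=S
t=4: FL=W FR=S RL=S RR=S
t=6: FL=S FR=W RL=W RR=W
t=7: FL=S FR=W RL=W RR=W
t=8: FL=S FR=W RL=W RR=W
t=14: FL=W FR=S RL=S RR=S
t=23: FL=W FR=S RL=W RR=S

t=2: phase=(9,3,2,3) vs β=6 → FL=W FR=S RL=S RR=S
t=4: phase=(11,5,4,5) vs β=6 → FL=W FR=S RL=S RR=S
t=6: phase=(1,7,6,7) vs β=6 → FL=S FR=W RL=W RR=W
t=7: phase=(2,8,7,8) vs β=6 → FL=S FR=W RL=W RR=W
t=8: phase=(3,9,8,9) vs β=6 → FL=S FR=W RL=W RR=W
t=14: phase=(9,3,2,3) vs β=6 → FL=W FR=S RL=S RR=S
t=23: phase=(6,0,11,0) vs β=6 → FL=W FR=S RL=W RR=S


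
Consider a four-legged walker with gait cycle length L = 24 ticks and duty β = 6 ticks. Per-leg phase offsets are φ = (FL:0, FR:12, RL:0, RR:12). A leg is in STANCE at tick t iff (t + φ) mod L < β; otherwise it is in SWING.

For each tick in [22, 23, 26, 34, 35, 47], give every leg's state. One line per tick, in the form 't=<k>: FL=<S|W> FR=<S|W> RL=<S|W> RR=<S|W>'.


t=22: phase=(22,10,22,10) vs β=6 → FL=W FR=W RL=W RR=W
t=23: phase=(23,11,23,11) vs β=6 → FL=W FR=W RL=W RR=W
t=26: phase=(2,14,2,14) vs β=6 → FL=S FR=W RL=S RR=W
t=34: phase=(10,22,10,22) vs β=6 → FL=W FR=W RL=W RR=W
t=35: phase=(11,23,11,23) vs β=6 → FL=W FR=W RL=W RR=W
t=47: phase=(23,11,23,11) vs β=6 → FL=W FR=W RL=W RR=W

t=22: FL=W FR=W RL=W RR=W
t=23: FL=W FR=W RL=W RR=W
t=26: FL=S FR=W RL=S RR=W
t=34: FL=W FR=W RL=W RR=W
t=35: FL=W FR=W RL=W RR=W
t=47: FL=W FR=W RL=W RR=W


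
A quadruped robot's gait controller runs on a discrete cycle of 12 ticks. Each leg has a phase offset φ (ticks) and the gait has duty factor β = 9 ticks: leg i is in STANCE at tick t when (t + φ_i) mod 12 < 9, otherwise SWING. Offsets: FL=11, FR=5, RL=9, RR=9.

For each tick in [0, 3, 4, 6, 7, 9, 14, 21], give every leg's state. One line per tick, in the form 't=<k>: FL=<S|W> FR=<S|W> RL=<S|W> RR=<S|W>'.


t=0: phase=(11,5,9,9) vs β=9 → FL=W FR=S RL=W RR=W
t=3: phase=(2,8,0,0) vs β=9 → FL=S FR=S RL=S RR=S
t=4: phase=(3,9,1,1) vs β=9 → FL=S FR=W RL=S RR=S
t=6: phase=(5,11,3,3) vs β=9 → FL=S FR=W RL=S RR=S
t=7: phase=(6,0,4,4) vs β=9 → FL=S FR=S RL=S RR=S
t=9: phase=(8,2,6,6) vs β=9 → FL=S FR=S RL=S RR=S
t=14: phase=(1,7,11,11) vs β=9 → FL=S FR=S RL=W RR=W
t=21: phase=(8,2,6,6) vs β=9 → FL=S FR=S RL=S RR=S

t=0: FL=W FR=S RL=W RR=W
t=3: FL=S FR=S RL=S RR=S
t=4: FL=S FR=W RL=S RR=S
t=6: FL=S FR=W RL=S RR=S
t=7: FL=S FR=S RL=S RR=S
t=9: FL=S FR=S RL=S RR=S
t=14: FL=S FR=S RL=W RR=W
t=21: FL=S FR=S RL=S RR=S


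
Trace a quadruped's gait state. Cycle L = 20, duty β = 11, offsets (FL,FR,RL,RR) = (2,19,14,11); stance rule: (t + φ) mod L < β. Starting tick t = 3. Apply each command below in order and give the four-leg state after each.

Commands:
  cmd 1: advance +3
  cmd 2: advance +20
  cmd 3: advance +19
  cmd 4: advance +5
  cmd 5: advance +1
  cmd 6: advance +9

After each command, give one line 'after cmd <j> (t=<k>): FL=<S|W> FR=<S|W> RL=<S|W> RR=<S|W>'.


after cmd 1 (t=6): FL=S FR=S RL=S RR=W
after cmd 2 (t=26): FL=S FR=S RL=S RR=W
after cmd 3 (t=45): FL=S FR=S RL=W RR=W
after cmd 4 (t=50): FL=W FR=S RL=S RR=S
after cmd 5 (t=51): FL=W FR=S RL=S RR=S
after cmd 6 (t=60): FL=S FR=W RL=W RR=W

start t=3: FL=S FR=S RL=W RR=W
cmd 1: advance +3 → t=6, phase=(8,5,0,17) → FL=S FR=S RL=S RR=W
cmd 2: advance +20 → t=26, phase=(8,5,0,17) → FL=S FR=S RL=S RR=W
cmd 3: advance +19 → t=45, phase=(7,4,19,16) → FL=S FR=S RL=W RR=W
cmd 4: advance +5 → t=50, phase=(12,9,4,1) → FL=W FR=S RL=S RR=S
cmd 5: advance +1 → t=51, phase=(13,10,5,2) → FL=W FR=S RL=S RR=S
cmd 6: advance +9 → t=60, phase=(2,19,14,11) → FL=S FR=W RL=W RR=W


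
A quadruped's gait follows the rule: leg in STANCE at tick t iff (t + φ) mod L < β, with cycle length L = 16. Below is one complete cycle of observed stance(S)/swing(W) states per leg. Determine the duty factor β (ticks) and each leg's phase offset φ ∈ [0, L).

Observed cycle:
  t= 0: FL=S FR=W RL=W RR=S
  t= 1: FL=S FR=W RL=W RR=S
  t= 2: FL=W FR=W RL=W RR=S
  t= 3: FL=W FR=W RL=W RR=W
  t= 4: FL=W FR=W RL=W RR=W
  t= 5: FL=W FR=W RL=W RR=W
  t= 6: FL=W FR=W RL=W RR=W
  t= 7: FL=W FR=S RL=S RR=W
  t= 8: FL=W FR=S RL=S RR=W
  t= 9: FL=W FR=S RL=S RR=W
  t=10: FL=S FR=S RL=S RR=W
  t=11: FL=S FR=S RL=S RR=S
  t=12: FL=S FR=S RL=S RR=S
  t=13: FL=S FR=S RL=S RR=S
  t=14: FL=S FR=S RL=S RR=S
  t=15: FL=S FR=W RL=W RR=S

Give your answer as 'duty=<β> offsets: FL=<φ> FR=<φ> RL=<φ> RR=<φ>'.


duty=8 offsets: FL=6 FR=9 RL=9 RR=5

duty β = stance ticks per leg = 8
FL: stance ticks = 8; W→S at t=10 → φ=6
FR: stance ticks = 8; W→S at t=7 → φ=9
RL: stance ticks = 8; W→S at t=7 → φ=9
RR: stance ticks = 8; W→S at t=11 → φ=5


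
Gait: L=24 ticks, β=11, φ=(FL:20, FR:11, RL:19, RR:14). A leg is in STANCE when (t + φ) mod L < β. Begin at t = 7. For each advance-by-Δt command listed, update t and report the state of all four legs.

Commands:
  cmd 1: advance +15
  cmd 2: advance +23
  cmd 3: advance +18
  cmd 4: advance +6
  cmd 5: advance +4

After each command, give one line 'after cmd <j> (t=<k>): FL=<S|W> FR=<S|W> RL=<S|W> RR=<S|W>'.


start t=7: FL=S FR=W RL=S RR=W
cmd 1: advance +15 → t=22, phase=(18,9,17,12) → FL=W FR=S RL=W RR=W
cmd 2: advance +23 → t=45, phase=(17,8,16,11) → FL=W FR=S RL=W RR=W
cmd 3: advance +18 → t=63, phase=(11,2,10,5) → FL=W FR=S RL=S RR=S
cmd 4: advance +6 → t=69, phase=(17,8,16,11) → FL=W FR=S RL=W RR=W
cmd 5: advance +4 → t=73, phase=(21,12,20,15) → FL=W FR=W RL=W RR=W

after cmd 1 (t=22): FL=W FR=S RL=W RR=W
after cmd 2 (t=45): FL=W FR=S RL=W RR=W
after cmd 3 (t=63): FL=W FR=S RL=S RR=S
after cmd 4 (t=69): FL=W FR=S RL=W RR=W
after cmd 5 (t=73): FL=W FR=W RL=W RR=W


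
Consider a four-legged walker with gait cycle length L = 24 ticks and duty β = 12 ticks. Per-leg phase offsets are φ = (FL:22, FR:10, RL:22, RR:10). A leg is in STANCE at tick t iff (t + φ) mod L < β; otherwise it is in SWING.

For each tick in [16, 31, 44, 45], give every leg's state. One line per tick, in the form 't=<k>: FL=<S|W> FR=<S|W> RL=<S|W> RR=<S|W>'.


t=16: FL=W FR=S RL=W RR=S
t=31: FL=S FR=W RL=S RR=W
t=44: FL=W FR=S RL=W RR=S
t=45: FL=W FR=S RL=W RR=S

t=16: phase=(14,2,14,2) vs β=12 → FL=W FR=S RL=W RR=S
t=31: phase=(5,17,5,17) vs β=12 → FL=S FR=W RL=S RR=W
t=44: phase=(18,6,18,6) vs β=12 → FL=W FR=S RL=W RR=S
t=45: phase=(19,7,19,7) vs β=12 → FL=W FR=S RL=W RR=S


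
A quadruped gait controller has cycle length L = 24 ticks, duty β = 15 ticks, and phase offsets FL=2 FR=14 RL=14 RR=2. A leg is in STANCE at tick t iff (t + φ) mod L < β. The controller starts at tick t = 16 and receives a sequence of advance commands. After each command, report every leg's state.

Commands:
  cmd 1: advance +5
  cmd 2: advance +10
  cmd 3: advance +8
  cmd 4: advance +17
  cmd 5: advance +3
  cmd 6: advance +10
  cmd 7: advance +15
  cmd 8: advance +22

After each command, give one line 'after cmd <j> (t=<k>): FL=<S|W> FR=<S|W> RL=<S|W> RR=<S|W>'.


start t=16: FL=W FR=S RL=S RR=W
cmd 1: advance +5 → t=21, phase=(23,11,11,23) → FL=W FR=S RL=S RR=W
cmd 2: advance +10 → t=31, phase=(9,21,21,9) → FL=S FR=W RL=W RR=S
cmd 3: advance +8 → t=39, phase=(17,5,5,17) → FL=W FR=S RL=S RR=W
cmd 4: advance +17 → t=56, phase=(10,22,22,10) → FL=S FR=W RL=W RR=S
cmd 5: advance +3 → t=59, phase=(13,1,1,13) → FL=S FR=S RL=S RR=S
cmd 6: advance +10 → t=69, phase=(23,11,11,23) → FL=W FR=S RL=S RR=W
cmd 7: advance +15 → t=84, phase=(14,2,2,14) → FL=S FR=S RL=S RR=S
cmd 8: advance +22 → t=106, phase=(12,0,0,12) → FL=S FR=S RL=S RR=S

after cmd 1 (t=21): FL=W FR=S RL=S RR=W
after cmd 2 (t=31): FL=S FR=W RL=W RR=S
after cmd 3 (t=39): FL=W FR=S RL=S RR=W
after cmd 4 (t=56): FL=S FR=W RL=W RR=S
after cmd 5 (t=59): FL=S FR=S RL=S RR=S
after cmd 6 (t=69): FL=W FR=S RL=S RR=W
after cmd 7 (t=84): FL=S FR=S RL=S RR=S
after cmd 8 (t=106): FL=S FR=S RL=S RR=S


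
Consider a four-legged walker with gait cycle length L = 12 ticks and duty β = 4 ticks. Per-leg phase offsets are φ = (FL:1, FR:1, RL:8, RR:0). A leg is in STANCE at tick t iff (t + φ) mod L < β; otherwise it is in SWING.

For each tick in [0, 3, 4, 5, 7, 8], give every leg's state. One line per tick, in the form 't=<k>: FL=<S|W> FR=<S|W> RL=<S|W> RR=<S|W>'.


t=0: phase=(1,1,8,0) vs β=4 → FL=S FR=S RL=W RR=S
t=3: phase=(4,4,11,3) vs β=4 → FL=W FR=W RL=W RR=S
t=4: phase=(5,5,0,4) vs β=4 → FL=W FR=W RL=S RR=W
t=5: phase=(6,6,1,5) vs β=4 → FL=W FR=W RL=S RR=W
t=7: phase=(8,8,3,7) vs β=4 → FL=W FR=W RL=S RR=W
t=8: phase=(9,9,4,8) vs β=4 → FL=W FR=W RL=W RR=W

t=0: FL=S FR=S RL=W RR=S
t=3: FL=W FR=W RL=W RR=S
t=4: FL=W FR=W RL=S RR=W
t=5: FL=W FR=W RL=S RR=W
t=7: FL=W FR=W RL=S RR=W
t=8: FL=W FR=W RL=W RR=W


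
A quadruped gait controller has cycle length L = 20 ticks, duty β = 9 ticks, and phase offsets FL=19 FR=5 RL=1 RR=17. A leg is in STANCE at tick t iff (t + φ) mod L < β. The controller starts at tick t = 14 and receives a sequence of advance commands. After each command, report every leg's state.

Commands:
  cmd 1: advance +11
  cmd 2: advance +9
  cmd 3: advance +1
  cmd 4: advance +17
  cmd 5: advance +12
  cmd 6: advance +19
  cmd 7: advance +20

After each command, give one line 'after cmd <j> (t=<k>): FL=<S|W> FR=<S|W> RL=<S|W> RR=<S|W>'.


after cmd 1 (t=25): FL=S FR=W RL=S RR=S
after cmd 2 (t=34): FL=W FR=W RL=W RR=W
after cmd 3 (t=35): FL=W FR=S RL=W RR=W
after cmd 4 (t=52): FL=W FR=W RL=W RR=W
after cmd 5 (t=64): FL=S FR=W RL=S RR=S
after cmd 6 (t=83): FL=S FR=S RL=S RR=S
after cmd 7 (t=103): FL=S FR=S RL=S RR=S

start t=14: FL=W FR=W RL=W RR=W
cmd 1: advance +11 → t=25, phase=(4,10,6,2) → FL=S FR=W RL=S RR=S
cmd 2: advance +9 → t=34, phase=(13,19,15,11) → FL=W FR=W RL=W RR=W
cmd 3: advance +1 → t=35, phase=(14,0,16,12) → FL=W FR=S RL=W RR=W
cmd 4: advance +17 → t=52, phase=(11,17,13,9) → FL=W FR=W RL=W RR=W
cmd 5: advance +12 → t=64, phase=(3,9,5,1) → FL=S FR=W RL=S RR=S
cmd 6: advance +19 → t=83, phase=(2,8,4,0) → FL=S FR=S RL=S RR=S
cmd 7: advance +20 → t=103, phase=(2,8,4,0) → FL=S FR=S RL=S RR=S


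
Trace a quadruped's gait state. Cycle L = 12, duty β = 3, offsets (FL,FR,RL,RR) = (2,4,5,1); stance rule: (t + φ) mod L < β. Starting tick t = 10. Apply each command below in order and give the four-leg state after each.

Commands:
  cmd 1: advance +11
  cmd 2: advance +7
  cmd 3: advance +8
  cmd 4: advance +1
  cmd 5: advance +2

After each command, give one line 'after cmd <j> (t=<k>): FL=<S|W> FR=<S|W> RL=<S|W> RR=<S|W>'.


after cmd 1 (t=21): FL=W FR=S RL=S RR=W
after cmd 2 (t=28): FL=W FR=W RL=W RR=W
after cmd 3 (t=36): FL=S FR=W RL=W RR=S
after cmd 4 (t=37): FL=W FR=W RL=W RR=S
after cmd 5 (t=39): FL=W FR=W RL=W RR=W

start t=10: FL=S FR=S RL=W RR=W
cmd 1: advance +11 → t=21, phase=(11,1,2,10) → FL=W FR=S RL=S RR=W
cmd 2: advance +7 → t=28, phase=(6,8,9,5) → FL=W FR=W RL=W RR=W
cmd 3: advance +8 → t=36, phase=(2,4,5,1) → FL=S FR=W RL=W RR=S
cmd 4: advance +1 → t=37, phase=(3,5,6,2) → FL=W FR=W RL=W RR=S
cmd 5: advance +2 → t=39, phase=(5,7,8,4) → FL=W FR=W RL=W RR=W


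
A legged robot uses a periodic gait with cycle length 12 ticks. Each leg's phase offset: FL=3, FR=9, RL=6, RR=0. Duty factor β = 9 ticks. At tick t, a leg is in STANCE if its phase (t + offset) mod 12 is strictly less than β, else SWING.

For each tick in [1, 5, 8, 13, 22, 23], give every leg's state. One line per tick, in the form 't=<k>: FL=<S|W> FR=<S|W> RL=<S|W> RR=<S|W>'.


t=1: FL=S FR=W RL=S RR=S
t=5: FL=S FR=S RL=W RR=S
t=8: FL=W FR=S RL=S RR=S
t=13: FL=S FR=W RL=S RR=S
t=22: FL=S FR=S RL=S RR=W
t=23: FL=S FR=S RL=S RR=W

t=1: phase=(4,10,7,1) vs β=9 → FL=S FR=W RL=S RR=S
t=5: phase=(8,2,11,5) vs β=9 → FL=S FR=S RL=W RR=S
t=8: phase=(11,5,2,8) vs β=9 → FL=W FR=S RL=S RR=S
t=13: phase=(4,10,7,1) vs β=9 → FL=S FR=W RL=S RR=S
t=22: phase=(1,7,4,10) vs β=9 → FL=S FR=S RL=S RR=W
t=23: phase=(2,8,5,11) vs β=9 → FL=S FR=S RL=S RR=W


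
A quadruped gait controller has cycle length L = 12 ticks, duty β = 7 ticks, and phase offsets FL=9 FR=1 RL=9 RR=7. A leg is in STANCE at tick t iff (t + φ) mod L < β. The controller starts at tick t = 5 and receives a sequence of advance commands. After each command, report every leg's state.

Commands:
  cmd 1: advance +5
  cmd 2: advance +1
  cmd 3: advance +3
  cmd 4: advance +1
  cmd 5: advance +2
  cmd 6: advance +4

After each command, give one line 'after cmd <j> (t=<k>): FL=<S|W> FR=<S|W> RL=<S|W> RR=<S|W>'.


after cmd 1 (t=10): FL=W FR=W RL=W RR=S
after cmd 2 (t=11): FL=W FR=S RL=W RR=S
after cmd 3 (t=14): FL=W FR=S RL=W RR=W
after cmd 4 (t=15): FL=S FR=S RL=S RR=W
after cmd 5 (t=17): FL=S FR=S RL=S RR=S
after cmd 6 (t=21): FL=S FR=W RL=S RR=S

start t=5: FL=S FR=S RL=S RR=S
cmd 1: advance +5 → t=10, phase=(7,11,7,5) → FL=W FR=W RL=W RR=S
cmd 2: advance +1 → t=11, phase=(8,0,8,6) → FL=W FR=S RL=W RR=S
cmd 3: advance +3 → t=14, phase=(11,3,11,9) → FL=W FR=S RL=W RR=W
cmd 4: advance +1 → t=15, phase=(0,4,0,10) → FL=S FR=S RL=S RR=W
cmd 5: advance +2 → t=17, phase=(2,6,2,0) → FL=S FR=S RL=S RR=S
cmd 6: advance +4 → t=21, phase=(6,10,6,4) → FL=S FR=W RL=S RR=S


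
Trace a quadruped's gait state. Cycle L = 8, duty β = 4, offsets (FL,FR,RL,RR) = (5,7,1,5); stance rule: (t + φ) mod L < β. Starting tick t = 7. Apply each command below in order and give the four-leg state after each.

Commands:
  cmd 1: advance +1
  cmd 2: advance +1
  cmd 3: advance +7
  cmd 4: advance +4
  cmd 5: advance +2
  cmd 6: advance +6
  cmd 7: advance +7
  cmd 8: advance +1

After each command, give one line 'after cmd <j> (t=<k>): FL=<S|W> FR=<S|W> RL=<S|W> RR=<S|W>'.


start t=7: FL=W FR=W RL=S RR=W
cmd 1: advance +1 → t=8, phase=(5,7,1,5) → FL=W FR=W RL=S RR=W
cmd 2: advance +1 → t=9, phase=(6,0,2,6) → FL=W FR=S RL=S RR=W
cmd 3: advance +7 → t=16, phase=(5,7,1,5) → FL=W FR=W RL=S RR=W
cmd 4: advance +4 → t=20, phase=(1,3,5,1) → FL=S FR=S RL=W RR=S
cmd 5: advance +2 → t=22, phase=(3,5,7,3) → FL=S FR=W RL=W RR=S
cmd 6: advance +6 → t=28, phase=(1,3,5,1) → FL=S FR=S RL=W RR=S
cmd 7: advance +7 → t=35, phase=(0,2,4,0) → FL=S FR=S RL=W RR=S
cmd 8: advance +1 → t=36, phase=(1,3,5,1) → FL=S FR=S RL=W RR=S

after cmd 1 (t=8): FL=W FR=W RL=S RR=W
after cmd 2 (t=9): FL=W FR=S RL=S RR=W
after cmd 3 (t=16): FL=W FR=W RL=S RR=W
after cmd 4 (t=20): FL=S FR=S RL=W RR=S
after cmd 5 (t=22): FL=S FR=W RL=W RR=S
after cmd 6 (t=28): FL=S FR=S RL=W RR=S
after cmd 7 (t=35): FL=S FR=S RL=W RR=S
after cmd 8 (t=36): FL=S FR=S RL=W RR=S


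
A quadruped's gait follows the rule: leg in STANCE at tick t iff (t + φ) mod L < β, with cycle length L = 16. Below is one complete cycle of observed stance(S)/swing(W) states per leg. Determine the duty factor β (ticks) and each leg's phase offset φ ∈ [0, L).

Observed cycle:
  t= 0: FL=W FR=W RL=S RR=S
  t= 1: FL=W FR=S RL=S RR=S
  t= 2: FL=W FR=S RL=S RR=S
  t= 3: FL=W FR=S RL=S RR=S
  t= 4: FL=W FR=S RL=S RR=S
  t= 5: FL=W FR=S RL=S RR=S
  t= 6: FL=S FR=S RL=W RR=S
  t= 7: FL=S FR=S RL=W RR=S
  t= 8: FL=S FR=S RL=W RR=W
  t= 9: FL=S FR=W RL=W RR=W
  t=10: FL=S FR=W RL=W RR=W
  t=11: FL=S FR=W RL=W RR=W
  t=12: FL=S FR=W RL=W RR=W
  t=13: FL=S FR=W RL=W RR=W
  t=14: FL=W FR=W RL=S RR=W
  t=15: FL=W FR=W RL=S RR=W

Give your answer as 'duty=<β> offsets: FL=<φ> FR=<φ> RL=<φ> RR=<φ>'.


duty β = stance ticks per leg = 8
FL: stance ticks = 8; W→S at t=6 → φ=10
FR: stance ticks = 8; W→S at t=1 → φ=15
RL: stance ticks = 8; W→S at t=14 → φ=2
RR: stance ticks = 8; W→S at t=0 → φ=0

duty=8 offsets: FL=10 FR=15 RL=2 RR=0


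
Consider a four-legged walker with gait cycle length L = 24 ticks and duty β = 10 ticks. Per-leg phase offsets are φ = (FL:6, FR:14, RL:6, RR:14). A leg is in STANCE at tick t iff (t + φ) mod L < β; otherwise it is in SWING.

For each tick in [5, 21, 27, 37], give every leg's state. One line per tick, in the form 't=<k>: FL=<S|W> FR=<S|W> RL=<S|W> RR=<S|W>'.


t=5: FL=W FR=W RL=W RR=W
t=21: FL=S FR=W RL=S RR=W
t=27: FL=S FR=W RL=S RR=W
t=37: FL=W FR=S RL=W RR=S

t=5: phase=(11,19,11,19) vs β=10 → FL=W FR=W RL=W RR=W
t=21: phase=(3,11,3,11) vs β=10 → FL=S FR=W RL=S RR=W
t=27: phase=(9,17,9,17) vs β=10 → FL=S FR=W RL=S RR=W
t=37: phase=(19,3,19,3) vs β=10 → FL=W FR=S RL=W RR=S


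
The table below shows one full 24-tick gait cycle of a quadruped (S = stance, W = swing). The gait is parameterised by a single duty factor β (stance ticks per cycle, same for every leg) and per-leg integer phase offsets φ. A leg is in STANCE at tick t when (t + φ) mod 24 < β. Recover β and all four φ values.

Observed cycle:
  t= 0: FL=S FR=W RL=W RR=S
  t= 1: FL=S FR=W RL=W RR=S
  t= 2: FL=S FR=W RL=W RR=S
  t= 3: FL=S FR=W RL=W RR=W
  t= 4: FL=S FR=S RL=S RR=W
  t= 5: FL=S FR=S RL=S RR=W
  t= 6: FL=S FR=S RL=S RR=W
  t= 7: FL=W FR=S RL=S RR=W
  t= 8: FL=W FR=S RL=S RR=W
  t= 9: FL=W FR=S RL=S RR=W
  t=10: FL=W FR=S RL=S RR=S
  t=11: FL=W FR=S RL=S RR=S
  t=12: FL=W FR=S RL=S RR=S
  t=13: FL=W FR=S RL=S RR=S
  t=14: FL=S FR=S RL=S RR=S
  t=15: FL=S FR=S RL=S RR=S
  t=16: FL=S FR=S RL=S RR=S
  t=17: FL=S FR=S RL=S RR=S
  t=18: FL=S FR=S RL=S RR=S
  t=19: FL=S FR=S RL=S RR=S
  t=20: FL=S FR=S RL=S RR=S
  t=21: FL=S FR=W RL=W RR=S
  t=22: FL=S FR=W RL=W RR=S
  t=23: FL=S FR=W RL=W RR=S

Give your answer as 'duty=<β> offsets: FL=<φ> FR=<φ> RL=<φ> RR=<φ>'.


duty=17 offsets: FL=10 FR=20 RL=20 RR=14

duty β = stance ticks per leg = 17
FL: stance ticks = 17; W→S at t=14 → φ=10
FR: stance ticks = 17; W→S at t=4 → φ=20
RL: stance ticks = 17; W→S at t=4 → φ=20
RR: stance ticks = 17; W→S at t=10 → φ=14


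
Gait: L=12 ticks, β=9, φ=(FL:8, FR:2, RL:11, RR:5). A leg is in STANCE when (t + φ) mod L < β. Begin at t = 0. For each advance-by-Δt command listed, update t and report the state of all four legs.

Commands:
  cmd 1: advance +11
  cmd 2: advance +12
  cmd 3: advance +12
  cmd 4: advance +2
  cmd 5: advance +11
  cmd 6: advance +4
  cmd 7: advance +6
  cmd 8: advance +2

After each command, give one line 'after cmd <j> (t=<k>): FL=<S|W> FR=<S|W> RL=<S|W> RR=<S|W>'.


after cmd 1 (t=11): FL=S FR=S RL=W RR=S
after cmd 2 (t=23): FL=S FR=S RL=W RR=S
after cmd 3 (t=35): FL=S FR=S RL=W RR=S
after cmd 4 (t=37): FL=W FR=S RL=S RR=S
after cmd 5 (t=48): FL=S FR=S RL=W RR=S
after cmd 6 (t=52): FL=S FR=S RL=S RR=W
after cmd 7 (t=58): FL=S FR=S RL=W RR=S
after cmd 8 (t=60): FL=S FR=S RL=W RR=S

start t=0: FL=S FR=S RL=W RR=S
cmd 1: advance +11 → t=11, phase=(7,1,10,4) → FL=S FR=S RL=W RR=S
cmd 2: advance +12 → t=23, phase=(7,1,10,4) → FL=S FR=S RL=W RR=S
cmd 3: advance +12 → t=35, phase=(7,1,10,4) → FL=S FR=S RL=W RR=S
cmd 4: advance +2 → t=37, phase=(9,3,0,6) → FL=W FR=S RL=S RR=S
cmd 5: advance +11 → t=48, phase=(8,2,11,5) → FL=S FR=S RL=W RR=S
cmd 6: advance +4 → t=52, phase=(0,6,3,9) → FL=S FR=S RL=S RR=W
cmd 7: advance +6 → t=58, phase=(6,0,9,3) → FL=S FR=S RL=W RR=S
cmd 8: advance +2 → t=60, phase=(8,2,11,5) → FL=S FR=S RL=W RR=S


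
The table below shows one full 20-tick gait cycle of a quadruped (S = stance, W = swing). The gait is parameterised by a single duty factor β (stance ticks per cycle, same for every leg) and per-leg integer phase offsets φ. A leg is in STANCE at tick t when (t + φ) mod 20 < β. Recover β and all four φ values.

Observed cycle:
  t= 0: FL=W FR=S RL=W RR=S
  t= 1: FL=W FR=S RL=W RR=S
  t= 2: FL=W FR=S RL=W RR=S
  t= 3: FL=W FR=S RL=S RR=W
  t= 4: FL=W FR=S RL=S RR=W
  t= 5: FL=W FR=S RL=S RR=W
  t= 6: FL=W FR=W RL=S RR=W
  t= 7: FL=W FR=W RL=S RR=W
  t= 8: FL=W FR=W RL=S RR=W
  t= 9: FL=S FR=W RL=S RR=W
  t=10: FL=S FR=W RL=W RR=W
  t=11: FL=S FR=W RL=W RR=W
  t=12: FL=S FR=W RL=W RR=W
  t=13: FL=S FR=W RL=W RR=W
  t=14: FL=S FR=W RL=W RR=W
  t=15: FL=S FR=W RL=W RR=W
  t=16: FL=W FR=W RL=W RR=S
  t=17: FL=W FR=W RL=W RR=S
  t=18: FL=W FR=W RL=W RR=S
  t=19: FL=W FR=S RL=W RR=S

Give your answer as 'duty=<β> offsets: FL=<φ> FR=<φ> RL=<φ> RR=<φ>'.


duty=7 offsets: FL=11 FR=1 RL=17 RR=4

duty β = stance ticks per leg = 7
FL: stance ticks = 7; W→S at t=9 → φ=11
FR: stance ticks = 7; W→S at t=19 → φ=1
RL: stance ticks = 7; W→S at t=3 → φ=17
RR: stance ticks = 7; W→S at t=16 → φ=4
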